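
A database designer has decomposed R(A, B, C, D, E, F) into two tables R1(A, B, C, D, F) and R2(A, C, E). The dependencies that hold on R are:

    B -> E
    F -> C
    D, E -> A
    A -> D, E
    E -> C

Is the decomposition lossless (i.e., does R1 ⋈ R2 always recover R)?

Yes

Common attributes: R1 ∩ R2 = {A, C}.
Closure of {A, C}: A → D, E applies, adding D, E. So (A, C)⁺ = {A, C, D, E}.
This closure contains every attribute of R2, so R1 ∩ R2 → R2. The join is lossless.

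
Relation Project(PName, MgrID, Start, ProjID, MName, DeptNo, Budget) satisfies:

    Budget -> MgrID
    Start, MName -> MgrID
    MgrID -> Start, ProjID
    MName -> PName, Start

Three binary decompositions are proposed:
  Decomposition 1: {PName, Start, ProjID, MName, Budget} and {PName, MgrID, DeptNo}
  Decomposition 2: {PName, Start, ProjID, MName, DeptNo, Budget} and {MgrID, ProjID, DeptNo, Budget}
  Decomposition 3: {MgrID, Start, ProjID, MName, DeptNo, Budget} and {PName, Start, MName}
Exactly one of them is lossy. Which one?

Decomposition 1

Decomposition 1: common = {PName}, closure = {PName} → lossy.
Decomposition 2: common = {ProjID, DeptNo, Budget}, closure = {MgrID, Start, ProjID, DeptNo, Budget} → lossless.
Decomposition 3: common = {Start, MName}, closure = {PName, MgrID, Start, ProjID, MName} → lossless.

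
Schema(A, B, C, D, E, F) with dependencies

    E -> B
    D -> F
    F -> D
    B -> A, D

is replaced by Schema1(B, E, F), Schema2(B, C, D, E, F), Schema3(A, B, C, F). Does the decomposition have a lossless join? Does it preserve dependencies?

Lossless test (chase): Rows 1 and 2 agree on F; apply F→D and equate their D entries. Rows 1 and 3 agree on F; apply F→D and equate their D entries. Rows 1 and 2 agree on B; apply B→A, D and equate their A, D entries. Rows 1 and 3 agree on B; apply B→A, D and equate their A, D entries. Row 2 is now all distinguished symbols — the join is lossless.
Dependency preservation: B → A, D is not contained in any single fragment, but the restricted closure of its left-hand side across the fragments still reaches the right-hand side; the remaining FDs each lie inside some fragment. All dependencies are preserved.

lossless and dependency-preserving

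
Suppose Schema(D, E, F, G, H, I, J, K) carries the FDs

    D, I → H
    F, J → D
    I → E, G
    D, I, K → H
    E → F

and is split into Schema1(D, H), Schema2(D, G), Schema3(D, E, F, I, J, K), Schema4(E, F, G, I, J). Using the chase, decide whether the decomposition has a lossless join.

Chase test. Columns are D, E, F, G, H, I, J, K; row i has aⱼ where attribute j ∈ Schemai, else bᵢⱼ.
Initial tableau (one row per fragment):
  row 1: a1 b12 b13 b14 a5 b16 b17 b18
  row 2: a1 b22 b23 a4 b25 b26 b27 b28
  row 3: a1 a2 a3 b34 b35 a6 a7 a8
  row 4: b41 a2 a3 a4 b45 a6 a7 b48
Rows 3 and 4 agree on F, J; apply F, J→D and equate their D entries.
Rows 3 and 4 agree on I; apply I→E, G and equate their E, G entries.
Rows 3 and 4 agree on D, I; apply D, I→H and equate their H entries.
No row becomes fully distinguished — the join is lossy.

No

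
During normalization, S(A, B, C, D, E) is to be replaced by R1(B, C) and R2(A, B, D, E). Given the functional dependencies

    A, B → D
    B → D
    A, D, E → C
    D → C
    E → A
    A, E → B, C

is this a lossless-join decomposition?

Common attributes: R1 ∩ R2 = {B}.
Closure of {B}: B → D applies, adding D; D → C applies, adding C. So (B)⁺ = {B, C, D}.
This closure contains every attribute of R1, so R1 ∩ R2 → R1. The join is lossless.

Yes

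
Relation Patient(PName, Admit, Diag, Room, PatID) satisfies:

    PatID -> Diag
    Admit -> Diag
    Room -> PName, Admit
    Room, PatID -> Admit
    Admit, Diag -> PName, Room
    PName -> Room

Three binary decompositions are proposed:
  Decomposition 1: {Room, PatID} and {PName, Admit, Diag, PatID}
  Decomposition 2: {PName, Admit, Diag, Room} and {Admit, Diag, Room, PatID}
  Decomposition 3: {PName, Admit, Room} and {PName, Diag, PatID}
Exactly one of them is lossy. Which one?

Decomposition 1: common = {PatID}, closure = {Diag, PatID} → lossy.
Decomposition 2: common = {Admit, Diag, Room}, closure = {PName, Admit, Diag, Room} → lossless.
Decomposition 3: common = {PName}, closure = {PName, Admit, Diag, Room} → lossless.

Decomposition 1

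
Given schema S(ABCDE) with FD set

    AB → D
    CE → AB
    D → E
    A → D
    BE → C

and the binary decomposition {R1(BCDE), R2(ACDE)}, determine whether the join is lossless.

Common attributes: R1 ∩ R2 = {CDE}.
Closure of {CDE}: CE → AB applies, adding AB. So (CDE)⁺ = {ABCDE}.
This closure contains every attribute of R1, so R1 ∩ R2 → R1. The join is lossless.

Yes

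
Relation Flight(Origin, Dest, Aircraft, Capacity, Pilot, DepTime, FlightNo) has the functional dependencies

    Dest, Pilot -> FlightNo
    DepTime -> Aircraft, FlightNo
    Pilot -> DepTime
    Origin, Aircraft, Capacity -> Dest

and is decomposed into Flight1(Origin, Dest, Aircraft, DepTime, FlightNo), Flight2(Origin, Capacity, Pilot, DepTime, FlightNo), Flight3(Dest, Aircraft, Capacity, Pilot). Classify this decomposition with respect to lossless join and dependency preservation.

lossy and not dependency-preserving

Lossless test (chase): Rows 1 and 2 agree on DepTime; apply DepTime→Aircraft, FlightNo and equate their Aircraft, FlightNo entries. Rows 2 and 3 agree on Pilot; apply Pilot→DepTime and equate their DepTime entries. Rows 1 and 3 agree on DepTime; apply DepTime→Aircraft, FlightNo and equate their Aircraft, FlightNo entries. No row becomes fully distinguished — the join is lossy.
Dependency preservation: the restricted closure of {Origin, Aircraft, Capacity} across the fragments never reaches {Dest}, so Origin, Aircraft, Capacity → Dest cannot be enforced without a join — not preserved.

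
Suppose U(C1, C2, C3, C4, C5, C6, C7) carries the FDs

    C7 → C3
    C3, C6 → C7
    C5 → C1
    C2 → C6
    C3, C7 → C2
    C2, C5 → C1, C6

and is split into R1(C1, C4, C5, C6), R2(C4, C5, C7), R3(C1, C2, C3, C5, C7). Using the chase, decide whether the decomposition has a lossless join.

Chase test. Columns are C1, C2, C3, C4, C5, C6, C7; row i has aⱼ where attribute j ∈ Ri, else bᵢⱼ.
Initial tableau (one row per fragment):
  row 1: a1 b12 b13 a4 a5 a6 b17
  row 2: b21 b22 b23 a4 a5 b26 a7
  row 3: a1 a2 a3 b34 a5 b36 a7
Rows 2 and 3 agree on C7; apply C7→C3 and equate their C3 entries.
Rows 1 and 2 agree on C5; apply C5→C1 and equate their C1 entries.
Rows 2 and 3 agree on C3, C7; apply C3, C7→C2 and equate their C2 entries.
Rows 2 and 3 agree on C2, C5; apply C2, C5→C1, C6 and equate their C1, C6 entries.
No row becomes fully distinguished — the join is lossy.

No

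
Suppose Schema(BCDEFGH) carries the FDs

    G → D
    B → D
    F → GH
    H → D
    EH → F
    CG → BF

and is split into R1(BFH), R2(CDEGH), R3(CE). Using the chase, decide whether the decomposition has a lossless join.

No

Chase test. Columns are BCDEFGH; row i has aⱼ where attribute j ∈ Ri, else bᵢⱼ.
Initial tableau (one row per fragment):
  row 1: a1 b12 b13 b14 a5 b16 a7
  row 2: b21 a2 a3 a4 b25 a6 a7
  row 3: b31 a2 b33 a4 b35 b36 b37
Rows 1 and 2 agree on H; apply H→D and equate their D entries.
No row becomes fully distinguished — the join is lossy.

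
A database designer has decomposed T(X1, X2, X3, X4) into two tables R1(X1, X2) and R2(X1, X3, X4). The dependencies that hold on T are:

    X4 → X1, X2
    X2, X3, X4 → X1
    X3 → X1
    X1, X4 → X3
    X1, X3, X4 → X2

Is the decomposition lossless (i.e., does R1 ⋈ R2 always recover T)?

Common attributes: R1 ∩ R2 = {X1}.
No dependency enlarges {X1}, so (X1)⁺ = {X1}.
The closure contains neither all of R1 = {X1, X2} nor all of R2 = {X1, X3, X4}, so the common attributes are not a superkey of either fragment. The join is lossy.

No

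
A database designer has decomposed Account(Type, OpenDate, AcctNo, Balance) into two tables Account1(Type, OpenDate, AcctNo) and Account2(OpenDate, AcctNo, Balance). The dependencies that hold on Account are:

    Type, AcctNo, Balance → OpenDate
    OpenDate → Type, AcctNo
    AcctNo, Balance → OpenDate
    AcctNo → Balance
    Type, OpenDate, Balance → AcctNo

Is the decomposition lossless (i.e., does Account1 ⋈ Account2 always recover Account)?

Common attributes: Account1 ∩ Account2 = {OpenDate, AcctNo}.
Closure of {OpenDate, AcctNo}: OpenDate → Type, AcctNo applies, adding Type; AcctNo → Balance applies, adding Balance. So (OpenDate, AcctNo)⁺ = {Type, OpenDate, AcctNo, Balance}.
This closure contains every attribute of Account1, so Account1 ∩ Account2 → Account1. The join is lossless.

Yes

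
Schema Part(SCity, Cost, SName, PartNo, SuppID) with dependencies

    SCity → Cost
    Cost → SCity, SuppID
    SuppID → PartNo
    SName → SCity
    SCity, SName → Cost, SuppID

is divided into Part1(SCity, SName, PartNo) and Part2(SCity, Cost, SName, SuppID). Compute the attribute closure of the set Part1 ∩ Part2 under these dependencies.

Part1 ∩ Part2 = {SCity, SName}.
SCity → Cost applies, adding Cost
Cost → SCity, SuppID applies, adding SuppID
SuppID → PartNo applies, adding PartNo
Closure: {SCity, Cost, SName, PartNo, SuppID}.

SCity, Cost, SName, PartNo, SuppID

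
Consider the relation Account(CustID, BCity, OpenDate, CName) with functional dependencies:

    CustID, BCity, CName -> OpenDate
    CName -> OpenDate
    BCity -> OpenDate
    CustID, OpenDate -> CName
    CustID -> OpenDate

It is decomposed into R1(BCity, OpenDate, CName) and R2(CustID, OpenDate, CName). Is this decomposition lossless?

Common attributes: R1 ∩ R2 = {OpenDate, CName}.
No dependency enlarges {OpenDate, CName}, so (OpenDate, CName)⁺ = {OpenDate, CName}.
The closure contains neither all of R1 = {BCity, OpenDate, CName} nor all of R2 = {CustID, OpenDate, CName}, so the common attributes are not a superkey of either fragment. The join is lossy.

No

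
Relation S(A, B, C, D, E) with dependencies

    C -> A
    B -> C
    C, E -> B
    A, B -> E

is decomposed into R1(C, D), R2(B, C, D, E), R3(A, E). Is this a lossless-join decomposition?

No

Chase test. Columns are A, B, C, D, E; row i has aⱼ where attribute j ∈ Ri, else bᵢⱼ.
Initial tableau (one row per fragment):
  row 1: b11 b12 a3 a4 b15
  row 2: b21 a2 a3 a4 a5
  row 3: a1 b32 b33 b34 a5
Rows 1 and 2 agree on C; apply C→A and equate their A entries.
No row becomes fully distinguished — the join is lossy.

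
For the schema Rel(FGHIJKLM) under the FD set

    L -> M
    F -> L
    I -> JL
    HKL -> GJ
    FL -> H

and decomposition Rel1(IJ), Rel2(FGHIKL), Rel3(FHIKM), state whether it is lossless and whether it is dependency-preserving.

Lossless test (chase): Rows 2 and 3 agree on F; apply F→L and equate their L entries. Rows 1 and 2 agree on I; apply I→JL and equate their JL entries. Rows 1 and 3 agree on I; apply I→JL and equate their JL entries. Rows 2 and 3 agree on HKL; apply HKL→GJ and equate their GJ entries. Rows 1 and 2 agree on L; apply L→M and equate their M entries. Rows 1 and 3 agree on L; apply L→M and equate their M entries. Row 2 is now all distinguished symbols — the join is lossless.
Dependency preservation: the restricted closure of {L} across the fragments never reaches {M}, so L → M cannot be enforced without a join — not preserved.

lossless but not dependency-preserving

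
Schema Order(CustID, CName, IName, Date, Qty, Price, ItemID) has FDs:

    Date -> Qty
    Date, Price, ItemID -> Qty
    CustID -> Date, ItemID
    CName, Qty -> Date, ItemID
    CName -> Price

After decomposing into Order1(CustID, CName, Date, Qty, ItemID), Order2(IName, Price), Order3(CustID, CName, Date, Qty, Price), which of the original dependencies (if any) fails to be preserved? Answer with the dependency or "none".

none

Date → Qty lies within Order1.
Date, Price, ItemID → Qty: restricted closure across fragments reaches Qty.
CustID → Date, ItemID lies within Order1.
CName, Qty → Date, ItemID lies within Order1.
CName → Price lies within Order3.
Every dependency is enforceable on the fragments, so the decomposition is dependency-preserving.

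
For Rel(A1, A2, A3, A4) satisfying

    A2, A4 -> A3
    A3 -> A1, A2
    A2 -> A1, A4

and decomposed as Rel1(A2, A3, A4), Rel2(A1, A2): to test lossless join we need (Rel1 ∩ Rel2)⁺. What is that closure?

Rel1 ∩ Rel2 = {A2}.
A2 → A1, A4 applies, adding A1, A4
A2, A4 → A3 applies, adding A3
Closure: {A1, A2, A3, A4}.

A1, A2, A3, A4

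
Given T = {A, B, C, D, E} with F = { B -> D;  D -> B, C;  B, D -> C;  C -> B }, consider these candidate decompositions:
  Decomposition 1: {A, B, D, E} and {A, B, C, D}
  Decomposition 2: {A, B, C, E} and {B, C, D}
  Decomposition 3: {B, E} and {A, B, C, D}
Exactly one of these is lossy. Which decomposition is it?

Decomposition 1: common = {A, B, D}, closure = {A, B, C, D} → lossless.
Decomposition 2: common = {B, C}, closure = {B, C, D} → lossless.
Decomposition 3: common = {B}, closure = {B, C, D} → lossy.

Decomposition 3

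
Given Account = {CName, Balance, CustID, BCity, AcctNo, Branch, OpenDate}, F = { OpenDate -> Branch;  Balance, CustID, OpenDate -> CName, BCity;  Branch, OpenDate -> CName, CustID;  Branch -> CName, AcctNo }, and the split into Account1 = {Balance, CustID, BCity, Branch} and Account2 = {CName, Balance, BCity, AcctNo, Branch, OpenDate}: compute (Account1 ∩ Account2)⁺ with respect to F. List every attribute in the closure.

CName, Balance, BCity, AcctNo, Branch

Account1 ∩ Account2 = {Balance, BCity, Branch}.
Branch → CName, AcctNo applies, adding CName, AcctNo
Closure: {CName, Balance, BCity, AcctNo, Branch}.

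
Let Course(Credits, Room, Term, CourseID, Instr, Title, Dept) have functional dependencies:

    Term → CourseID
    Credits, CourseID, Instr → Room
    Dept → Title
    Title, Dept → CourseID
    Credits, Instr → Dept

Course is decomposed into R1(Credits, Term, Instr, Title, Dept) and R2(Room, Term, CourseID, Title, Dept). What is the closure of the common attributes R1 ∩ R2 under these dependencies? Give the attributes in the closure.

R1 ∩ R2 = {Term, Title, Dept}.
Term → CourseID applies, adding CourseID
Closure: {Term, CourseID, Title, Dept}.

Term, CourseID, Title, Dept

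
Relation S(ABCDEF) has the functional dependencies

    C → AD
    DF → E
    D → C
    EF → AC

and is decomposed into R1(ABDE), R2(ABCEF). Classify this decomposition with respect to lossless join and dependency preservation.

lossy and not dependency-preserving

Lossless test: (ABE)⁺ = {ABE}, which is a superkey of neither fragment — lossy.
Dependency preservation: the restricted closure of {C} across the fragments never reaches {AD}, so C → AD cannot be enforced without a join — not preserved.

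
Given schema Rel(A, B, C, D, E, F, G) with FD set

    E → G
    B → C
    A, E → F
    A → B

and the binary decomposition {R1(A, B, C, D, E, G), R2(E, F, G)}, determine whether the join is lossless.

No

Common attributes: R1 ∩ R2 = {E, G}.
No dependency enlarges {E, G}, so (E, G)⁺ = {E, G}.
The closure contains neither all of R1 = {A, B, C, D, E, G} nor all of R2 = {E, F, G}, so the common attributes are not a superkey of either fragment. The join is lossy.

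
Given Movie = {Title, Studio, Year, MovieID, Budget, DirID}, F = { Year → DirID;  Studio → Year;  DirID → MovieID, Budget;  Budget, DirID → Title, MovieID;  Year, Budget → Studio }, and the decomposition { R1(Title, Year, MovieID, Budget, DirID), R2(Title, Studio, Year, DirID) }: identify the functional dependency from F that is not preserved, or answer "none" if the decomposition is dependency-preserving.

none

Year → DirID lies within R1.
Studio → Year lies within R2.
DirID → MovieID, Budget lies within R1.
Budget, DirID → Title, MovieID lies within R1.
Year, Budget → Studio: restricted closure across fragments reaches Studio.
Every dependency is enforceable on the fragments, so the decomposition is dependency-preserving.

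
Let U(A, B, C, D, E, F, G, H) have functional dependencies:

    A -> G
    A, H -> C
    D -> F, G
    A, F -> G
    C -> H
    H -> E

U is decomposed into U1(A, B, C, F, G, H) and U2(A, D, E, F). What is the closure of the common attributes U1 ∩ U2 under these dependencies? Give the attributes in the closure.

U1 ∩ U2 = {A, F}.
A → G applies, adding G
Closure: {A, F, G}.

A, F, G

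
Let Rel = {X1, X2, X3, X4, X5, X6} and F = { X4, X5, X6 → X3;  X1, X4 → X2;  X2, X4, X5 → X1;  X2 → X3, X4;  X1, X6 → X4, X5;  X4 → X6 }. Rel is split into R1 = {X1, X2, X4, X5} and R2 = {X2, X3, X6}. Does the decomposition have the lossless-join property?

Yes

Common attributes: R1 ∩ R2 = {X2}.
Closure of {X2}: X2 → X3, X4 applies, adding X3, X4; X4 → X6 applies, adding X6. So (X2)⁺ = {X2, X3, X4, X6}.
This closure contains every attribute of R2, so R1 ∩ R2 → R2. The join is lossless.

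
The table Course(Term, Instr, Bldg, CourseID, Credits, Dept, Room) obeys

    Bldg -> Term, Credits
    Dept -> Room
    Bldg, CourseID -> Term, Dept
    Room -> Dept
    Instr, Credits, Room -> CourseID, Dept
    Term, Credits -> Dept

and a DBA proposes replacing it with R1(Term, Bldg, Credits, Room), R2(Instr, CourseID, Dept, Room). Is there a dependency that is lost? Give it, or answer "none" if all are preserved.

Instr, Credits, Room -> CourseID, Dept

Check Instr, Credits, Room → CourseID, Dept: no single fragment contains all of {Instr, CourseID, Credits, Dept, Room}, and the restricted closure of {Instr, Credits, Room} across the fragments never reaches {CourseID, Dept}.
Bldg → Term, Credits is preserved.
Dept → Room is preserved.
Bldg, CourseID → Term, Dept is preserved.
Room → Dept is preserved.
Term, Credits → Dept is preserved.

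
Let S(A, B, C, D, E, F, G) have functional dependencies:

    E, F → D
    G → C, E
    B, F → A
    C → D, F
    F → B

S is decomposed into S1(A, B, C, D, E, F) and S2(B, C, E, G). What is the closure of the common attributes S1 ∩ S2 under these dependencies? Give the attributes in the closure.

S1 ∩ S2 = {B, C, E}.
C → D, F applies, adding D, F
B, F → A applies, adding A
Closure: {A, B, C, D, E, F}.

A, B, C, D, E, F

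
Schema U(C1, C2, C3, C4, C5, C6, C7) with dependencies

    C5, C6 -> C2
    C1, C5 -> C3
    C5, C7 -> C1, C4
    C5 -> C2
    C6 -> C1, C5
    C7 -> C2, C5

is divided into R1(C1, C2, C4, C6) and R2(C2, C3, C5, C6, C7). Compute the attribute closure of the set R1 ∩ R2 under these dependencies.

R1 ∩ R2 = {C2, C6}.
C6 → C1, C5 applies, adding C1, C5
C1, C5 → C3 applies, adding C3
Closure: {C1, C2, C3, C5, C6}.

C1, C2, C3, C5, C6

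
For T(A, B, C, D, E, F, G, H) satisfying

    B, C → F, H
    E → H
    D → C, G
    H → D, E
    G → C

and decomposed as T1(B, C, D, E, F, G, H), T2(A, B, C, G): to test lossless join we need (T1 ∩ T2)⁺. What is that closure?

T1 ∩ T2 = {B, C, G}.
B, C → F, H applies, adding F, H
H → D, E applies, adding D, E
Closure: {B, C, D, E, F, G, H}.

B, C, D, E, F, G, H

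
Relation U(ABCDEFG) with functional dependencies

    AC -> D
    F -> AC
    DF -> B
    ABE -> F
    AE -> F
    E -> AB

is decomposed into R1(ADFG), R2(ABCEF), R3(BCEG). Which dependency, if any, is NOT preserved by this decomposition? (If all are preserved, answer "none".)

AC -> D

Check AC → D: no single fragment contains all of {ACD}, and the restricted closure of {AC} across the fragments never reaches {D}.
F → AC is preserved.
DF → B is preserved.
ABE → F is preserved.
AE → F is preserved.
E → AB is preserved.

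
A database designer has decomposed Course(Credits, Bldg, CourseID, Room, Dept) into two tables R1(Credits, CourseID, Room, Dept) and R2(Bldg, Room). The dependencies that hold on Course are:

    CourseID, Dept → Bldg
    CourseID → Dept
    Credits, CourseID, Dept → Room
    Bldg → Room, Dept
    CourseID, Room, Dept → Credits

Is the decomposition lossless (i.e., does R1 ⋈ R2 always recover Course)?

Common attributes: R1 ∩ R2 = {Room}.
No dependency enlarges {Room}, so (Room)⁺ = {Room}.
The closure contains neither all of R1 = {Credits, CourseID, Room, Dept} nor all of R2 = {Bldg, Room}, so the common attributes are not a superkey of either fragment. The join is lossy.

No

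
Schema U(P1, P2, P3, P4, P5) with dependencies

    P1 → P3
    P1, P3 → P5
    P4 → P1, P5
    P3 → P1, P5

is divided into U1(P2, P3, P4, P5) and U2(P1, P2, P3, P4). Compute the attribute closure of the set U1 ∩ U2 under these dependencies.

U1 ∩ U2 = {P2, P3, P4}.
P4 → P1, P5 applies, adding P1, P5
Closure: {P1, P2, P3, P4, P5}.

P1, P2, P3, P4, P5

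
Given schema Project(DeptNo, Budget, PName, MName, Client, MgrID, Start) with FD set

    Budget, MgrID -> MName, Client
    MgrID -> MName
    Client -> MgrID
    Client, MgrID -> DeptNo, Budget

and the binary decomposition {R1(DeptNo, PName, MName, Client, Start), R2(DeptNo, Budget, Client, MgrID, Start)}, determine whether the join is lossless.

Common attributes: R1 ∩ R2 = {DeptNo, Client, Start}.
Closure of {DeptNo, Client, Start}: Client → MgrID applies, adding MgrID; Client, MgrID → DeptNo, Budget applies, adding Budget; Budget, MgrID → MName, Client applies, adding MName. So (DeptNo, Client, Start)⁺ = {DeptNo, Budget, MName, Client, MgrID, Start}.
This closure contains every attribute of R2, so R1 ∩ R2 → R2. The join is lossless.

Yes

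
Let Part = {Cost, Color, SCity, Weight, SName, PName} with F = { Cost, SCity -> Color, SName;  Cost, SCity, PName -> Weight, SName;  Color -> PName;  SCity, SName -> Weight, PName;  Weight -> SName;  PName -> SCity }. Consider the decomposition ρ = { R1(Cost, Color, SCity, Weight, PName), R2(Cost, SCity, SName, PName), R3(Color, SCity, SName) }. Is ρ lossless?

Chase test. Columns are Cost, Color, SCity, Weight, SName, PName; row i has aⱼ where attribute j ∈ Ri, else bᵢⱼ.
Initial tableau (one row per fragment):
  row 1: a1 a2 a3 a4 b15 a6
  row 2: a1 b22 a3 b24 a5 a6
  row 3: b31 a2 a3 b34 a5 b36
Rows 1 and 2 agree on Cost, SCity; apply Cost, SCity→Color, SName and equate their Color, SName entries.
Rows 1 and 2 agree on Cost, SCity, PName; apply Cost, SCity, PName→Weight, SName and equate their Weight, SName entries.
Rows 1 and 3 agree on Color; apply Color→PName and equate their PName entries.
Rows 1 and 3 agree on SCity, SName; apply SCity, SName→Weight, PName and equate their Weight, PName entries.
Row 1 is now all distinguished symbols — the join is lossless.

Yes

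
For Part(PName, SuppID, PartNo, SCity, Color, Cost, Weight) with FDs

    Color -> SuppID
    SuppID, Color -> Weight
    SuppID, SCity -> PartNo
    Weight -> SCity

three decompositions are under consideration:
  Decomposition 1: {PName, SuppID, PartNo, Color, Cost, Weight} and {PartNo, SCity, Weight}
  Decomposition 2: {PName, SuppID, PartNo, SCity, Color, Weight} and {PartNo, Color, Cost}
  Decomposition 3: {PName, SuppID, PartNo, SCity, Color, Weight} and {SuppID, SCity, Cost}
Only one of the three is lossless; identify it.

Decomposition 1

Decomposition 1: common = {PartNo, Weight}, closure = {PartNo, SCity, Weight} → lossless.
Decomposition 2: common = {PartNo, Color}, closure = {SuppID, PartNo, SCity, Color, Weight} → lossy.
Decomposition 3: common = {SuppID, SCity}, closure = {SuppID, PartNo, SCity} → lossy.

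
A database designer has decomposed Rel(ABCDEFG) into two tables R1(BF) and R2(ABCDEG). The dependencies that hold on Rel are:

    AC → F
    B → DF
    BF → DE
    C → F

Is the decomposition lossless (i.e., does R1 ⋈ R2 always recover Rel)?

Common attributes: R1 ∩ R2 = {B}.
Closure of {B}: B → DF applies, adding DF; BF → DE applies, adding E. So (B)⁺ = {BDEF}.
This closure contains every attribute of R1, so R1 ∩ R2 → R1. The join is lossless.

Yes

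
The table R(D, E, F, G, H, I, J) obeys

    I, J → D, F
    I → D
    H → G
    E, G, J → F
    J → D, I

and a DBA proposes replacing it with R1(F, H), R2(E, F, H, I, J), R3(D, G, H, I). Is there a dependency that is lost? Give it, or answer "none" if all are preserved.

none

I, J → D, F: restricted closure across fragments reaches D, F.
I → D lies within R3.
H → G lies within R3.
E, G, J → F: restricted closure across fragments reaches F.
J → D, I: restricted closure across fragments reaches D, I.
Every dependency is enforceable on the fragments, so the decomposition is dependency-preserving.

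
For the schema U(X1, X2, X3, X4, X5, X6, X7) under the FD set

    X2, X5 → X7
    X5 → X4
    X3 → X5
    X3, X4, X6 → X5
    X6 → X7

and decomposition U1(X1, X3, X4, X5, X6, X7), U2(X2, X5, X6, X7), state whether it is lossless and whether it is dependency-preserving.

lossy but dependency-preserving

Lossless test: (X5, X6, X7)⁺ = {X4, X5, X6, X7}, which is a superkey of neither fragment — lossy.
Dependency preservation: every FD's attributes lie within a single fragment, so each can be enforced locally — preserved.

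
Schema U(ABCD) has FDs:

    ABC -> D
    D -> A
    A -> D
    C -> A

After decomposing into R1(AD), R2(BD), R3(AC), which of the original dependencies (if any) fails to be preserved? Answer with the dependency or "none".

none

ABC → D: restricted closure across fragments reaches D.
D → A lies within R1.
A → D lies within R1.
C → A lies within R3.
Every dependency is enforceable on the fragments, so the decomposition is dependency-preserving.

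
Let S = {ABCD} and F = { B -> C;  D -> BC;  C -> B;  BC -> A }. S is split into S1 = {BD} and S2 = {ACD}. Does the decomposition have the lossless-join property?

Yes

Common attributes: S1 ∩ S2 = {D}.
Closure of {D}: D → BC applies, adding BC; BC → A applies, adding A. So (D)⁺ = {ABCD}.
This closure contains every attribute of S1, so S1 ∩ S2 → S1. The join is lossless.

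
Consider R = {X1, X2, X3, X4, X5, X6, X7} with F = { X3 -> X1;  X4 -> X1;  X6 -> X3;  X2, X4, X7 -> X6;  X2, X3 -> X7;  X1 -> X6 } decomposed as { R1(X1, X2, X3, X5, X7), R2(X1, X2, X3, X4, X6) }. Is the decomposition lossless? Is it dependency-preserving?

lossy but dependency-preserving

Lossless test: (X1, X2, X3)⁺ = {X1, X2, X3, X6, X7}, which is a superkey of neither fragment — lossy.
Dependency preservation: X2, X4, X7 → X6 is not contained in any single fragment, but the restricted closure of its left-hand side across the fragments still reaches the right-hand side; the remaining FDs each lie inside some fragment. All dependencies are preserved.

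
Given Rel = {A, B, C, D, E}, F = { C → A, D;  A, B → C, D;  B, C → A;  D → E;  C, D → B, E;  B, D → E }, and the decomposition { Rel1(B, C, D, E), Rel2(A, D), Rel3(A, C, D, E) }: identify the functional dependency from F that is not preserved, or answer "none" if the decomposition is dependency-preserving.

A, B → C, D

Check A, B → C, D: no single fragment contains all of {A, B, C, D}, and the restricted closure of {A, B} across the fragments never reaches {C, D}.
C → A, D is preserved.
B, C → A is preserved.
D → E is preserved.
C, D → B, E is preserved.
B, D → E is preserved.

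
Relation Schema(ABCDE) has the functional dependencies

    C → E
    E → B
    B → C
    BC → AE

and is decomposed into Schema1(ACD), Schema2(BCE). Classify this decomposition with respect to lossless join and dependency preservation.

lossless and dependency-preserving

Lossless test: (C)⁺ = {ABCE}, which contains all of one fragment — lossless.
Dependency preservation: BC → AE is not contained in any single fragment, but the restricted closure of its left-hand side across the fragments still reaches the right-hand side; the remaining FDs each lie inside some fragment. All dependencies are preserved.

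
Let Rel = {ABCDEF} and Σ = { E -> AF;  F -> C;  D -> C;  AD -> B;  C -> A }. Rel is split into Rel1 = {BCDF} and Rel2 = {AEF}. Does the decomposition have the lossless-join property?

No

Common attributes: Rel1 ∩ Rel2 = {F}.
Closure of {F}: F → C applies, adding C; C → A applies, adding A. So (F)⁺ = {ACF}.
The closure contains neither all of Rel1 = {BCDF} nor all of Rel2 = {AEF}, so the common attributes are not a superkey of either fragment. The join is lossy.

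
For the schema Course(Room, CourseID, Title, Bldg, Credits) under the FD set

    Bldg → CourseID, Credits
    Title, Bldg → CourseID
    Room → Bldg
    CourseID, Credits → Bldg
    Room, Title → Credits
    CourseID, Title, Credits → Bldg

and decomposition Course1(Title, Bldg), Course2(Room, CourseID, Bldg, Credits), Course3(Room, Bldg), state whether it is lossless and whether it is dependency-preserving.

lossy but dependency-preserving

Lossless test (chase): Rows 1 and 2 agree on Bldg; apply Bldg→CourseID, Credits and equate their CourseID, Credits entries. Rows 1 and 3 agree on Bldg; apply Bldg→CourseID, Credits and equate their CourseID, Credits entries. No row becomes fully distinguished — the join is lossy.
Dependency preservation: Title, Bldg → CourseID; Room, Title → Credits; CourseID, Title, Credits → Bldg are not contained in any single fragment, but the restricted closure of each left-hand side across the fragments still reaches the right-hand side; the remaining FDs each lie inside some fragment. All dependencies are preserved.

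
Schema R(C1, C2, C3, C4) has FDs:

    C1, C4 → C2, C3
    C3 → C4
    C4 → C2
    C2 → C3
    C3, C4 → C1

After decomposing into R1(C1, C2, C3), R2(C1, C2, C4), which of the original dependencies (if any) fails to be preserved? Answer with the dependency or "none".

C1, C4 → C2, C3: restricted closure across fragments reaches C2, C3.
C3 → C4: restricted closure across fragments reaches C4.
C4 → C2 lies within R2.
C2 → C3 lies within R1.
C3, C4 → C1: restricted closure across fragments reaches C1.
Every dependency is enforceable on the fragments, so the decomposition is dependency-preserving.

none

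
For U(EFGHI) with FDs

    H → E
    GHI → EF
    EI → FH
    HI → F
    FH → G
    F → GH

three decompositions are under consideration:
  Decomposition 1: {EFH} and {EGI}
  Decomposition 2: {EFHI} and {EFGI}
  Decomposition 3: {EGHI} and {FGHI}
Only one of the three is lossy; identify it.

Decomposition 1: common = {E}, closure = {E} → lossy.
Decomposition 2: common = {EFI}, closure = {EFGHI} → lossless.
Decomposition 3: common = {GHI}, closure = {EFGHI} → lossless.

Decomposition 1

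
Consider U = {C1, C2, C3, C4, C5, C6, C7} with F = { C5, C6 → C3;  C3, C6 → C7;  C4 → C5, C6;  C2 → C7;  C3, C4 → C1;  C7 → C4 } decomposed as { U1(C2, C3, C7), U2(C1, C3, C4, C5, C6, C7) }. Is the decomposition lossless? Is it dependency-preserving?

lossless and dependency-preserving

Lossless test: (C3, C7)⁺ = {C1, C3, C4, C5, C6, C7}, which contains all of one fragment — lossless.
Dependency preservation: every FD's attributes lie within a single fragment, so each can be enforced locally — preserved.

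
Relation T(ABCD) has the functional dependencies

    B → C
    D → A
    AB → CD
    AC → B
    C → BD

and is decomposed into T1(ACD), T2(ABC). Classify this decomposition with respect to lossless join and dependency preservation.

Lossless test: (AC)⁺ = {ABCD}, which contains all of one fragment — lossless.
Dependency preservation: AB → CD; C → BD are not contained in any single fragment, but the restricted closure of each left-hand side across the fragments still reaches the right-hand side; the remaining FDs each lie inside some fragment. All dependencies are preserved.

lossless and dependency-preserving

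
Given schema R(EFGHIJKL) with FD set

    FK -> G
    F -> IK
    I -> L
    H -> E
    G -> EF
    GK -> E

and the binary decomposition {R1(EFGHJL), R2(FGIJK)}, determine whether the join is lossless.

Common attributes: R1 ∩ R2 = {FGJ}.
Closure of {FGJ}: F → IK applies, adding IK; I → L applies, adding L; G → EF applies, adding E. So (FGJ)⁺ = {EFGIJKL}.
This closure contains every attribute of R2, so R1 ∩ R2 → R2. The join is lossless.

Yes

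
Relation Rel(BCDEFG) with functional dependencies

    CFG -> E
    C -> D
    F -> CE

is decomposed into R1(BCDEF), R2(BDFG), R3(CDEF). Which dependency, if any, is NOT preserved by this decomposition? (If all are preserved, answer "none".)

CFG → E: restricted closure across fragments reaches E.
C → D lies within R1.
F → CE lies within R1.
Every dependency is enforceable on the fragments, so the decomposition is dependency-preserving.

none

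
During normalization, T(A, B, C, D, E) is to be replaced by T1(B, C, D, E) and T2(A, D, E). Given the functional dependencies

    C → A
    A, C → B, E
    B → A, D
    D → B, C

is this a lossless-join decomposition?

Common attributes: T1 ∩ T2 = {D, E}.
Closure of {D, E}: D → B, C applies, adding B, C; C → A applies, adding A. So (D, E)⁺ = {A, B, C, D, E}.
This closure contains every attribute of T1, so T1 ∩ T2 → T1. The join is lossless.

Yes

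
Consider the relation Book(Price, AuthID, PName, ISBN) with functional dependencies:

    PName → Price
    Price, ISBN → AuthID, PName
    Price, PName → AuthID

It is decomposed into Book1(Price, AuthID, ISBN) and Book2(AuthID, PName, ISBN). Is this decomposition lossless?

Common attributes: Book1 ∩ Book2 = {AuthID, ISBN}.
No dependency enlarges {AuthID, ISBN}, so (AuthID, ISBN)⁺ = {AuthID, ISBN}.
The closure contains neither all of Book1 = {Price, AuthID, ISBN} nor all of Book2 = {AuthID, PName, ISBN}, so the common attributes are not a superkey of either fragment. The join is lossy.

No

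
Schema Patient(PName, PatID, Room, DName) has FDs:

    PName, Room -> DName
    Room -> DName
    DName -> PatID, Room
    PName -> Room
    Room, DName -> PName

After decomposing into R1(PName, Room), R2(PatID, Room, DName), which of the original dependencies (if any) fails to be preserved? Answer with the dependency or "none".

none

PName, Room → DName: restricted closure across fragments reaches DName.
Room → DName lies within R2.
DName → PatID, Room lies within R2.
PName → Room lies within R1.
Room, DName → PName: restricted closure across fragments reaches PName.
Every dependency is enforceable on the fragments, so the decomposition is dependency-preserving.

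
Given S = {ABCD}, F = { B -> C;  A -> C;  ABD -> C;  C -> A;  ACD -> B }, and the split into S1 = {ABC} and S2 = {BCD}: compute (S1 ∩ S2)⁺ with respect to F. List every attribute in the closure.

ABC

S1 ∩ S2 = {BC}.
C → A applies, adding A
Closure: {ABC}.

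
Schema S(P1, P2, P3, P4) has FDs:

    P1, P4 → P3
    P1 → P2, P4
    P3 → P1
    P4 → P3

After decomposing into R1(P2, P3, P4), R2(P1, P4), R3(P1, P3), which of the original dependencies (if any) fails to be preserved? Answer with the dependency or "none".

P1, P4 → P3: restricted closure across fragments reaches P3.
P1 → P2, P4: restricted closure across fragments reaches P2, P4.
P3 → P1 lies within R3.
P4 → P3 lies within R1.
Every dependency is enforceable on the fragments, so the decomposition is dependency-preserving.

none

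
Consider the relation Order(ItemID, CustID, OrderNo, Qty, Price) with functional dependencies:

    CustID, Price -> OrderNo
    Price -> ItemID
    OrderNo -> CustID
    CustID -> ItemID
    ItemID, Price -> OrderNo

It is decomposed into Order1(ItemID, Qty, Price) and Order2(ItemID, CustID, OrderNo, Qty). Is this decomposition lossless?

No

Common attributes: Order1 ∩ Order2 = {ItemID, Qty}.
No dependency enlarges {ItemID, Qty}, so (ItemID, Qty)⁺ = {ItemID, Qty}.
The closure contains neither all of Order1 = {ItemID, Qty, Price} nor all of Order2 = {ItemID, CustID, OrderNo, Qty}, so the common attributes are not a superkey of either fragment. The join is lossy.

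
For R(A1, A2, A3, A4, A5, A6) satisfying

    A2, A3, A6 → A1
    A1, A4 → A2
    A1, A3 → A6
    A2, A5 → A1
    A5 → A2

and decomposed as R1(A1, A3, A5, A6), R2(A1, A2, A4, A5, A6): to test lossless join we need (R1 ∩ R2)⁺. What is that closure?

R1 ∩ R2 = {A1, A5, A6}.
A5 → A2 applies, adding A2
Closure: {A1, A2, A5, A6}.

A1, A2, A5, A6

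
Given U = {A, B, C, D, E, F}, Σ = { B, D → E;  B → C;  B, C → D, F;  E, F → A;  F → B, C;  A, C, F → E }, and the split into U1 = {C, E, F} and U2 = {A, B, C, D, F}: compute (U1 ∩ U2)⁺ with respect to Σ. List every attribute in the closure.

U1 ∩ U2 = {C, F}.
F → B, C applies, adding B
B, C → D, F applies, adding D
B, D → E applies, adding E
E, F → A applies, adding A
Closure: {A, B, C, D, E, F}.

A, B, C, D, E, F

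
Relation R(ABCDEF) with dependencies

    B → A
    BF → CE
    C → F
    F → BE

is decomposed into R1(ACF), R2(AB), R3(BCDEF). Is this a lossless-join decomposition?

Chase test. Columns are ABCDEF; row i has aⱼ where attribute j ∈ Ri, else bᵢⱼ.
Initial tableau (one row per fragment):
  row 1: a1 b12 a3 b14 b15 a6
  row 2: a1 a2 b23 b24 b25 b26
  row 3: b31 a2 a3 a4 a5 a6
Rows 2 and 3 agree on B; apply B→A and equate their A entries.
Rows 1 and 3 agree on F; apply F→BE and equate their BE entries.
Row 3 is now all distinguished symbols — the join is lossless.

Yes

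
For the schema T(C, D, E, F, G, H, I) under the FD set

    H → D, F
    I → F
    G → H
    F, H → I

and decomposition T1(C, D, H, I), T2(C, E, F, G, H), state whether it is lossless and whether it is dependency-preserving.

lossless but not dependency-preserving

Lossless test: (C, H)⁺ = {C, D, F, H, I}, which contains all of one fragment — lossless.
Dependency preservation: the restricted closure of {I} across the fragments never reaches {F}, so I → F cannot be enforced without a join — not preserved.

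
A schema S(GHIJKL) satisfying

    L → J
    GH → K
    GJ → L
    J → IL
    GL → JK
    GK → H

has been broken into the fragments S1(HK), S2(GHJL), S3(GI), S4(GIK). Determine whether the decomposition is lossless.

Chase test. Columns are GHIJKL; row i has aⱼ where attribute j ∈ Si, else bᵢⱼ.
Initial tableau (one row per fragment):
  row 1: b11 a2 b13 b14 a5 b16
  row 2: a1 a2 b23 a4 b25 a6
  row 3: a1 b32 a3 b34 b35 b36
  row 4: a1 b42 a3 b44 a5 b46
No row becomes fully distinguished — the join is lossy.

No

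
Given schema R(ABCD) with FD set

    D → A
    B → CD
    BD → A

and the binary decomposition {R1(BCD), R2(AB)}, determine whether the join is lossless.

Common attributes: R1 ∩ R2 = {B}.
Closure of {B}: B → CD applies, adding CD; BD → A applies, adding A. So (B)⁺ = {ABCD}.
This closure contains every attribute of R1, so R1 ∩ R2 → R1. The join is lossless.

Yes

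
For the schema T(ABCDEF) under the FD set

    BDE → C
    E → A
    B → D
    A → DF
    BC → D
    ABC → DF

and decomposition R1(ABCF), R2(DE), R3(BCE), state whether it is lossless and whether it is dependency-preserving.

lossy and not dependency-preserving

Lossless test (chase): Rows 2 and 3 agree on E; apply E→A and equate their A entries. Rows 1 and 3 agree on B; apply B→D and equate their D entries. Rows 2 and 3 agree on A; apply A→DF and equate their DF entries. No row becomes fully distinguished — the join is lossy.
Dependency preservation: the restricted closure of {E} across the fragments never reaches {A}, so E → A cannot be enforced without a join — not preserved.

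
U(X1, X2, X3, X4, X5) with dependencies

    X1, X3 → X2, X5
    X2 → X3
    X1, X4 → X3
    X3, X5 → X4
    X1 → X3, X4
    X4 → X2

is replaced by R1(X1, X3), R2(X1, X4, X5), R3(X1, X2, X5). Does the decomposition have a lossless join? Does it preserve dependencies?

lossless but not dependency-preserving

Lossless test (chase): Rows 1 and 2 agree on X1; apply X1→X3, X4 and equate their X3, X4 entries. Rows 1 and 3 agree on X1; apply X1→X3, X4 and equate their X3, X4 entries. Rows 1 and 2 agree on X4; apply X4→X2 and equate their X2 entries. Rows 1 and 3 agree on X4; apply X4→X2 and equate their X2 entries. Rows 1 and 2 agree on X1, X3; apply X1, X3→X2, X5 and equate their X2, X5 entries. Row 1 is now all distinguished symbols — the join is lossless.
Dependency preservation: the restricted closure of {X2} across the fragments never reaches {X3}, so X2 → X3 cannot be enforced without a join — not preserved.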